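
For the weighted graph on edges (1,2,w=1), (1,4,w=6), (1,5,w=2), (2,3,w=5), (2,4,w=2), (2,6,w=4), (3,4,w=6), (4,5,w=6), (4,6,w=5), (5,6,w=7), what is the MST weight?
14 (MST edges: (1,2,w=1), (1,5,w=2), (2,3,w=5), (2,4,w=2), (2,6,w=4); sum of weights 1 + 2 + 5 + 2 + 4 = 14)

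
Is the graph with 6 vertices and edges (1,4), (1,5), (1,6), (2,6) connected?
No, it has 2 components: {1, 2, 4, 5, 6}, {3}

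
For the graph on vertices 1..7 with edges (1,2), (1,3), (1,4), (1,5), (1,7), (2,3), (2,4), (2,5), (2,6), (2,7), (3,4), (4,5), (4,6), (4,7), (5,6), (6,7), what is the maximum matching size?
3 (matching: (1,5), (2,7), (4,6); upper bound floor(n/2) = floor(7/2) = 3)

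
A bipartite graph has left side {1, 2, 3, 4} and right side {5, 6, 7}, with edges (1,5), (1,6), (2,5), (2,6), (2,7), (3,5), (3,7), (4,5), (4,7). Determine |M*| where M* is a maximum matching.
3 (matching: (1,6), (2,7), (3,5); upper bound min(|L|,|R|) = min(4,3) = 3)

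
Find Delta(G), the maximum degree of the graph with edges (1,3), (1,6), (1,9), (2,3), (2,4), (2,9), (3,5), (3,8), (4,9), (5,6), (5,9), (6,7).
4 (attained at vertices 3, 9)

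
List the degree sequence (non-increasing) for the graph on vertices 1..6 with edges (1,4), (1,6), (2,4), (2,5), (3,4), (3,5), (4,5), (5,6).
[4, 4, 2, 2, 2, 2] (degrees: deg(1)=2, deg(2)=2, deg(3)=2, deg(4)=4, deg(5)=4, deg(6)=2)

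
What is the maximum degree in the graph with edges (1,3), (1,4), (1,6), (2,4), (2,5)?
3 (attained at vertex 1)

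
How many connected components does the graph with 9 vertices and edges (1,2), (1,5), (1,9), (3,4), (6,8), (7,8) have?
3 (components: {1, 2, 5, 9}, {3, 4}, {6, 7, 8})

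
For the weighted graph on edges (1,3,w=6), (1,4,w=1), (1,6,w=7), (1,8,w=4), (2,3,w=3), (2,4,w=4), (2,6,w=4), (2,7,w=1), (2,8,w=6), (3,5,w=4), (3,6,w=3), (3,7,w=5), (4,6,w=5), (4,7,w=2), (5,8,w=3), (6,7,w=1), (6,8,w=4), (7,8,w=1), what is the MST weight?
12 (MST edges: (1,4,w=1), (2,3,w=3), (2,7,w=1), (4,7,w=2), (5,8,w=3), (6,7,w=1), (7,8,w=1); sum of weights 1 + 3 + 1 + 2 + 3 + 1 + 1 = 12)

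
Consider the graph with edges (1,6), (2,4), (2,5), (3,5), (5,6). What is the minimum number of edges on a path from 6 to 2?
2 (path: 6 -> 5 -> 2, 2 edges)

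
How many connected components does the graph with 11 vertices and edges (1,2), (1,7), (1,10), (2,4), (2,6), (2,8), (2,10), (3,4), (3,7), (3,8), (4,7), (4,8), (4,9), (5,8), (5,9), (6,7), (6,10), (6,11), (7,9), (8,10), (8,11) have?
1 (components: {1, 2, 3, 4, 5, 6, 7, 8, 9, 10, 11})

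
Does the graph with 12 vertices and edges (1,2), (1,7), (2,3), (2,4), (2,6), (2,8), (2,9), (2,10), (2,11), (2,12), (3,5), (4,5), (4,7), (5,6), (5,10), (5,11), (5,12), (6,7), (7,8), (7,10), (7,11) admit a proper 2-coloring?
Yes. Partition: {1, 3, 4, 6, 8, 9, 10, 11, 12}, {2, 5, 7}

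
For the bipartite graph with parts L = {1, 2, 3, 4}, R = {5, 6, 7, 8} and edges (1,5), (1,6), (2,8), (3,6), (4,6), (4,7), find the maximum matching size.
4 (matching: (1,5), (2,8), (3,6), (4,7); upper bound min(|L|,|R|) = min(4,4) = 4)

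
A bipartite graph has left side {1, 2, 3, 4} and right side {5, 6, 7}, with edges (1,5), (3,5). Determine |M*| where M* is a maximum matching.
1 (matching: (1,5); upper bound min(|L|,|R|) = min(4,3) = 3)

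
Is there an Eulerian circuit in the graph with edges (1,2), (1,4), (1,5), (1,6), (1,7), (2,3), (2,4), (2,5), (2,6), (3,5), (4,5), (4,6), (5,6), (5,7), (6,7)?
No (4 vertices have odd degree: {1, 2, 6, 7}; Eulerian circuit requires 0)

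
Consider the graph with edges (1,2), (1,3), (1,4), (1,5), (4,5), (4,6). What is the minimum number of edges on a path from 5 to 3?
2 (path: 5 -> 1 -> 3, 2 edges)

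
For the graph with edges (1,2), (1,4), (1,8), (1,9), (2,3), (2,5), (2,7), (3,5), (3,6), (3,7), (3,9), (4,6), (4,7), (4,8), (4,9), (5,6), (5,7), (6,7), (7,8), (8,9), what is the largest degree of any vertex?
6 (attained at vertex 7)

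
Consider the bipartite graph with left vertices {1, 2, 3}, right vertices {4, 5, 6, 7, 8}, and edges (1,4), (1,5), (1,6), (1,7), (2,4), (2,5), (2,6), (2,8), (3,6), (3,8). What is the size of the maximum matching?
3 (matching: (1,7), (2,8), (3,6); upper bound min(|L|,|R|) = min(3,5) = 3)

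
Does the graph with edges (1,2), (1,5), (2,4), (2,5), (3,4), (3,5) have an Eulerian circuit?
No (2 vertices have odd degree: {2, 5}; Eulerian circuit requires 0)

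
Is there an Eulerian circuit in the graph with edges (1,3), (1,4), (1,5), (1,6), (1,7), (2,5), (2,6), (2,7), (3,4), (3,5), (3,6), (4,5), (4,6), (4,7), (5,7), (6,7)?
No (6 vertices have odd degree: {1, 2, 4, 5, 6, 7}; Eulerian circuit requires 0)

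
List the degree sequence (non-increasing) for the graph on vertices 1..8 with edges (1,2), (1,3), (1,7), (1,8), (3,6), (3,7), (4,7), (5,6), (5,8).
[4, 3, 3, 2, 2, 2, 1, 1] (degrees: deg(1)=4, deg(2)=1, deg(3)=3, deg(4)=1, deg(5)=2, deg(6)=2, deg(7)=3, deg(8)=2)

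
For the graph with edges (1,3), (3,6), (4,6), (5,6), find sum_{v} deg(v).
8 (handshake: sum of degrees = 2|E| = 2 x 4 = 8)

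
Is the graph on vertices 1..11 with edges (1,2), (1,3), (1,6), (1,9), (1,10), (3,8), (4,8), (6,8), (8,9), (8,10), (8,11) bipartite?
Yes. Partition: {1, 5, 7, 8}, {2, 3, 4, 6, 9, 10, 11}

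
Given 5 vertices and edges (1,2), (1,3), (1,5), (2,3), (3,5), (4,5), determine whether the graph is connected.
Yes (BFS from 1 visits [1, 2, 3, 5, 4] — all 5 vertices reached)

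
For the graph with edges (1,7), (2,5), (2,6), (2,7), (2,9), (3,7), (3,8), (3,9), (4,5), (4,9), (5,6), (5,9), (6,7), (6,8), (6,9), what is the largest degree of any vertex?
5 (attained at vertices 6, 9)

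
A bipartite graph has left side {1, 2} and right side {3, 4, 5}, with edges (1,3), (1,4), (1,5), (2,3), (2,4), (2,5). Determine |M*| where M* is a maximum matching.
2 (matching: (1,5), (2,4); upper bound min(|L|,|R|) = min(2,3) = 2)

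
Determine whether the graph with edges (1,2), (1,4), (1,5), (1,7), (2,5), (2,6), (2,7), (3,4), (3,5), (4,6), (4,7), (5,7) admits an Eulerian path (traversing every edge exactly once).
Yes — and in fact it has an Eulerian circuit (the graph is connected and all 7 vertices have even degree)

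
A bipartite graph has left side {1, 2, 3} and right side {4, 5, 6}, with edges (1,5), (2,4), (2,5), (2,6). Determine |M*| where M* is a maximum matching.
2 (matching: (1,5), (2,6); upper bound min(|L|,|R|) = min(3,3) = 3)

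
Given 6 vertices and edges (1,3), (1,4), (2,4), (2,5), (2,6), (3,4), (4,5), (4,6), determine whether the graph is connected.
Yes (BFS from 1 visits [1, 3, 4, 2, 5, 6] — all 6 vertices reached)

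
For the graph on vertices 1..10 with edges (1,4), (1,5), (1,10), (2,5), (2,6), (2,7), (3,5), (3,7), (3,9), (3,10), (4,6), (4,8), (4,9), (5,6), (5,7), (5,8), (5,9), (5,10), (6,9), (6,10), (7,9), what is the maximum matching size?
5 (matching: (1,4), (2,6), (3,10), (5,8), (7,9); upper bound floor(n/2) = floor(10/2) = 5)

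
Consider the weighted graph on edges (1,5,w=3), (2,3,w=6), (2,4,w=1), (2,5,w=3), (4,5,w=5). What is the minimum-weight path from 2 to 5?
3 (path: 2 -> 5; weights 3 = 3)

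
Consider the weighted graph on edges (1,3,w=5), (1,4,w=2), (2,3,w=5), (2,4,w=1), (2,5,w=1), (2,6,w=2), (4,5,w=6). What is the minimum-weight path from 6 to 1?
5 (path: 6 -> 2 -> 4 -> 1; weights 2 + 1 + 2 = 5)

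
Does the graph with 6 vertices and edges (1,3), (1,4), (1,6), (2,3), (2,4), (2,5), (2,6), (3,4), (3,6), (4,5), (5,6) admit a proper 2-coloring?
No (odd cycle of length 3: 4 -> 1 -> 3 -> 4)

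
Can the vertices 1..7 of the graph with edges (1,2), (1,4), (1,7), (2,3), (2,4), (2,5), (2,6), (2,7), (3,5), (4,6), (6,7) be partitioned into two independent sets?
No (odd cycle of length 3: 2 -> 1 -> 7 -> 2)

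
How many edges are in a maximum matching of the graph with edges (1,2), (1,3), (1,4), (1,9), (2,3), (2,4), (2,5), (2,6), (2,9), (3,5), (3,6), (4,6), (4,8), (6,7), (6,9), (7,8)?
4 (matching: (2,9), (3,5), (4,8), (6,7); upper bound floor(n/2) = floor(9/2) = 4)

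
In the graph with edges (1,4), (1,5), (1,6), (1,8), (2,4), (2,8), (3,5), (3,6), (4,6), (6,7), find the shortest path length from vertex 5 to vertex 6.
2 (path: 5 -> 1 -> 6, 2 edges)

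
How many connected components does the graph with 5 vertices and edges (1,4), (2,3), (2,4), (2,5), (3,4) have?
1 (components: {1, 2, 3, 4, 5})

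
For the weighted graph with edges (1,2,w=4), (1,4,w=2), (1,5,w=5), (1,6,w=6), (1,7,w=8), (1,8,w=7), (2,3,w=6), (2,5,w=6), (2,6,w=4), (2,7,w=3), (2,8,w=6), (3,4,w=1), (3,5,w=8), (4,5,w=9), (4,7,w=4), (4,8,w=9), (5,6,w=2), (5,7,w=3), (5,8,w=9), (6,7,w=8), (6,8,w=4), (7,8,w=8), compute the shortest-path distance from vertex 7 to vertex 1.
6 (path: 7 -> 4 -> 1; weights 4 + 2 = 6)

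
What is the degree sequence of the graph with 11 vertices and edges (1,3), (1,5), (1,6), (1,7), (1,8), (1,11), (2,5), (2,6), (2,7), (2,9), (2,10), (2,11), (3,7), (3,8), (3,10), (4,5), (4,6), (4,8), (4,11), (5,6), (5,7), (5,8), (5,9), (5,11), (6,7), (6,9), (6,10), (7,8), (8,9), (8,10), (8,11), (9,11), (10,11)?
[8, 8, 7, 7, 6, 6, 6, 5, 5, 4, 4] (degrees: deg(1)=6, deg(2)=6, deg(3)=4, deg(4)=4, deg(5)=8, deg(6)=7, deg(7)=6, deg(8)=8, deg(9)=5, deg(10)=5, deg(11)=7)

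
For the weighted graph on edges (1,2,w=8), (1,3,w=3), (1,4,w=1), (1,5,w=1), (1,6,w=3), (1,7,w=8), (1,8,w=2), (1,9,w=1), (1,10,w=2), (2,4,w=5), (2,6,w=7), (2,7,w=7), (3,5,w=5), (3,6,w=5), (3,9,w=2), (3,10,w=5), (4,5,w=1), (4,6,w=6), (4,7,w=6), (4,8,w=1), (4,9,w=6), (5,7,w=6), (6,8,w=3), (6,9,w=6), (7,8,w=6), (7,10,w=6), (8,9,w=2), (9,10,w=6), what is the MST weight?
22 (MST edges: (1,4,w=1), (1,5,w=1), (1,6,w=3), (1,9,w=1), (1,10,w=2), (2,4,w=5), (3,9,w=2), (4,7,w=6), (4,8,w=1); sum of weights 1 + 1 + 3 + 1 + 2 + 5 + 2 + 6 + 1 = 22)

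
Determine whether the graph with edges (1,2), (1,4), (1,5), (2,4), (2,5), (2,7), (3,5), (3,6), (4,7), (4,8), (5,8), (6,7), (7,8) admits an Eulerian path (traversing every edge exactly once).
Yes (the graph is connected and exactly 2 vertices have odd degree: {1, 8}; any Eulerian path must start and end at those)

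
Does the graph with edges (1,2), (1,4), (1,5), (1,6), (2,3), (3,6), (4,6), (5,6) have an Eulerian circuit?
Yes (the graph is connected and all 6 vertices have even degree)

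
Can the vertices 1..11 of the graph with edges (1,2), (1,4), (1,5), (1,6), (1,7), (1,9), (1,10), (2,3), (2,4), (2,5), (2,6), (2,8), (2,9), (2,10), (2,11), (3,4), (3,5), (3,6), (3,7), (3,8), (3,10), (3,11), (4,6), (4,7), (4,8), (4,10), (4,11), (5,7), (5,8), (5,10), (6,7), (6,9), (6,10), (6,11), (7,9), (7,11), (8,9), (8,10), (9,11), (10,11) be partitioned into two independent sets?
No (odd cycle of length 3: 5 -> 1 -> 2 -> 5)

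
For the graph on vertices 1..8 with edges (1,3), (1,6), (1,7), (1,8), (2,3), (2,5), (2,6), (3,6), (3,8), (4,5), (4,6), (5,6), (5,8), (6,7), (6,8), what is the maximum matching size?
4 (matching: (1,8), (2,3), (4,5), (6,7); upper bound floor(n/2) = floor(8/2) = 4)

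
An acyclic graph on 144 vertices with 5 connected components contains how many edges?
139 (Each of the 5 component trees on V_i vertices has V_i - 1 edges; summing gives V - C = 144 - 5 = 139)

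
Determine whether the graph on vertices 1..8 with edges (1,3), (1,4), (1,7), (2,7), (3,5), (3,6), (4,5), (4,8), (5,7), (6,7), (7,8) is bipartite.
Yes. Partition: {1, 2, 5, 6, 8}, {3, 4, 7}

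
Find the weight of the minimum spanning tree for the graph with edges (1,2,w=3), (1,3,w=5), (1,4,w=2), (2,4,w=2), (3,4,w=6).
9 (MST edges: (1,3,w=5), (1,4,w=2), (2,4,w=2); sum of weights 5 + 2 + 2 = 9)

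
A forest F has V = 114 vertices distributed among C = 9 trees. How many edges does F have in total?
105 (Each of the 9 component trees on V_i vertices has V_i - 1 edges; summing gives V - C = 114 - 9 = 105)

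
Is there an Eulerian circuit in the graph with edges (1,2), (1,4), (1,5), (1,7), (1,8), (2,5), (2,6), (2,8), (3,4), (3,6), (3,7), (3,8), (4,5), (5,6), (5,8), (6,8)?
No (4 vertices have odd degree: {1, 4, 5, 8}; Eulerian circuit requires 0)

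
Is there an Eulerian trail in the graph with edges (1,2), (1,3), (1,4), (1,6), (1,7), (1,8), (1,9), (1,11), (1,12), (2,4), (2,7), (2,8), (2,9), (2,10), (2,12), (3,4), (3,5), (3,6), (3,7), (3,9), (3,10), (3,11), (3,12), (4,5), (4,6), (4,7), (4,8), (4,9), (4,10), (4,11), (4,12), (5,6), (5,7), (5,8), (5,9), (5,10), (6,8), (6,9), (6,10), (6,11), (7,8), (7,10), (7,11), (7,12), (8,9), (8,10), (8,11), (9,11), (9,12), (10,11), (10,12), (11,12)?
No (10 vertices have odd degree: {1, 2, 3, 4, 5, 7, 8, 9, 10, 11}; Eulerian path requires 0 or 2)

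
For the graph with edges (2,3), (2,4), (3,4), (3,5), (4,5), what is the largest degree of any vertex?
3 (attained at vertices 3, 4)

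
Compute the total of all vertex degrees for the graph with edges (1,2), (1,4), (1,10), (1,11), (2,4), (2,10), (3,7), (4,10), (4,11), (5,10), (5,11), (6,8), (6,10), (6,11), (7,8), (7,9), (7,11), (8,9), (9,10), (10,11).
40 (handshake: sum of degrees = 2|E| = 2 x 20 = 40)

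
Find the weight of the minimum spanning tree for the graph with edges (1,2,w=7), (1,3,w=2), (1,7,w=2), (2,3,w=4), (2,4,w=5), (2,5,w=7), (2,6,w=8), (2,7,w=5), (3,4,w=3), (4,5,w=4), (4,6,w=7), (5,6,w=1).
16 (MST edges: (1,3,w=2), (1,7,w=2), (2,3,w=4), (3,4,w=3), (4,5,w=4), (5,6,w=1); sum of weights 2 + 2 + 4 + 3 + 4 + 1 = 16)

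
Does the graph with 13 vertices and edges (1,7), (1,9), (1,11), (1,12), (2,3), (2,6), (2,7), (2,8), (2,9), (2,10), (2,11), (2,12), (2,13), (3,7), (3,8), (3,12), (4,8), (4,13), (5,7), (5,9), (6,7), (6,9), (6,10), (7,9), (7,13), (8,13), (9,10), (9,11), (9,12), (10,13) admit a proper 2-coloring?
No (odd cycle of length 3: 7 -> 1 -> 9 -> 7)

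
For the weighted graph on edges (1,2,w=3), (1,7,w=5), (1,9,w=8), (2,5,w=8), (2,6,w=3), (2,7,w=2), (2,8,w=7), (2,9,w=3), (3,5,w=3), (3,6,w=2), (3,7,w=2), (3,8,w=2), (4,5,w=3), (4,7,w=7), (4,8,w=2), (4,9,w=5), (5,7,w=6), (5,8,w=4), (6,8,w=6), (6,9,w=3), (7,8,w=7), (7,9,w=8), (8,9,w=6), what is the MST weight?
19 (MST edges: (1,2,w=3), (2,7,w=2), (2,9,w=3), (3,5,w=3), (3,6,w=2), (3,7,w=2), (3,8,w=2), (4,8,w=2); sum of weights 3 + 2 + 3 + 3 + 2 + 2 + 2 + 2 = 19)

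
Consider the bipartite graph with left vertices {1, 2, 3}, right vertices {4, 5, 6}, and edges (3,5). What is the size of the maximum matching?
1 (matching: (3,5); upper bound min(|L|,|R|) = min(3,3) = 3)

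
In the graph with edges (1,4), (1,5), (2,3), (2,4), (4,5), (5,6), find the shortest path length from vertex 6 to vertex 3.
4 (path: 6 -> 5 -> 4 -> 2 -> 3, 4 edges)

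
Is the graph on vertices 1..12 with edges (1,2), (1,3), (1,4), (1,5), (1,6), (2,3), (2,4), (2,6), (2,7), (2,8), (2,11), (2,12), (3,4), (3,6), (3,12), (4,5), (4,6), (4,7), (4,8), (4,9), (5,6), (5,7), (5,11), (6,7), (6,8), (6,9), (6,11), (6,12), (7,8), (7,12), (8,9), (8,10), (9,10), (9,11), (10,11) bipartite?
No (odd cycle of length 3: 4 -> 1 -> 6 -> 4)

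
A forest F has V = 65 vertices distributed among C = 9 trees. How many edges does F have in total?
56 (Each of the 9 component trees on V_i vertices has V_i - 1 edges; summing gives V - C = 65 - 9 = 56)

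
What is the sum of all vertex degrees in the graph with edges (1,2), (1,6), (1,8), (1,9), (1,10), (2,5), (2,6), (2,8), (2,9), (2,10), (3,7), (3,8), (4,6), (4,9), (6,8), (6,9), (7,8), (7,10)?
36 (handshake: sum of degrees = 2|E| = 2 x 18 = 36)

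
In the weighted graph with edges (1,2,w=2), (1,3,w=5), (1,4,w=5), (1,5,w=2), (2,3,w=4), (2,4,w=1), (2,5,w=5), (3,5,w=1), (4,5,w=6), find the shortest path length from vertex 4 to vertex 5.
5 (path: 4 -> 2 -> 1 -> 5; weights 1 + 2 + 2 = 5)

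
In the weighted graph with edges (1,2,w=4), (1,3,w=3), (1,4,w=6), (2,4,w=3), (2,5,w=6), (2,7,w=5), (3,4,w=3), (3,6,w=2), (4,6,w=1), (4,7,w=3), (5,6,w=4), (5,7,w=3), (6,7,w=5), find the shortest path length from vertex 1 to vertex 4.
6 (path: 1 -> 4; weights 6 = 6)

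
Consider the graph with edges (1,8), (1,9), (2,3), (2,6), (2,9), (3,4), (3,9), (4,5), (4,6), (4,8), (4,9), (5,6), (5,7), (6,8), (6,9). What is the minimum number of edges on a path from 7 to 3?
3 (path: 7 -> 5 -> 4 -> 3, 3 edges)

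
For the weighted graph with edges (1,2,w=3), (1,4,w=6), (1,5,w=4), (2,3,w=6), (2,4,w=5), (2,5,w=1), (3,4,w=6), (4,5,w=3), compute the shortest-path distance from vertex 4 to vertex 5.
3 (path: 4 -> 5; weights 3 = 3)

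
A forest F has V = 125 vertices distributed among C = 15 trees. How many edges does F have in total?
110 (Each of the 15 component trees on V_i vertices has V_i - 1 edges; summing gives V - C = 125 - 15 = 110)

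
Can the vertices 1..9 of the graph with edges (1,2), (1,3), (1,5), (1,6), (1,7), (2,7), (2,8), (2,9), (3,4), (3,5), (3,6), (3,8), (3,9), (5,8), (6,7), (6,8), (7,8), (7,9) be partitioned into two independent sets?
No (odd cycle of length 3: 2 -> 1 -> 7 -> 2)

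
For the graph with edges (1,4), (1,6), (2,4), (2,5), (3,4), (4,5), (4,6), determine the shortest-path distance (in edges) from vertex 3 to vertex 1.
2 (path: 3 -> 4 -> 1, 2 edges)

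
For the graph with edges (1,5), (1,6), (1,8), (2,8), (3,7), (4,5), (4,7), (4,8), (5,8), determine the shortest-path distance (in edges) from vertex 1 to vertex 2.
2 (path: 1 -> 8 -> 2, 2 edges)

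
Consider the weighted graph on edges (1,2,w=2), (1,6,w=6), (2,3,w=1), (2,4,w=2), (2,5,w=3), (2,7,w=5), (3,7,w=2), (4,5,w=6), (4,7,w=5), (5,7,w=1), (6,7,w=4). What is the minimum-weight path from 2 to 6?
7 (path: 2 -> 3 -> 7 -> 6; weights 1 + 2 + 4 = 7)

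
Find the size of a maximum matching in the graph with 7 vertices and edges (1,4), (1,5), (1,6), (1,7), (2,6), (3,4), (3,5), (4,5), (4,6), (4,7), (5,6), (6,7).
3 (matching: (1,7), (3,4), (5,6); upper bound floor(n/2) = floor(7/2) = 3)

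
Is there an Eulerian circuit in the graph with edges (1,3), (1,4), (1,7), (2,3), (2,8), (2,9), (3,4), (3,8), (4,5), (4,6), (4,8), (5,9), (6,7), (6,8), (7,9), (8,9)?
No (6 vertices have odd degree: {1, 2, 4, 6, 7, 8}; Eulerian circuit requires 0)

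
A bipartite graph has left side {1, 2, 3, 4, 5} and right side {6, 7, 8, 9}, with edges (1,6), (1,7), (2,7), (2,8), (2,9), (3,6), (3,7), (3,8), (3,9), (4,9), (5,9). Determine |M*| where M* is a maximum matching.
4 (matching: (1,7), (2,8), (3,6), (4,9); upper bound min(|L|,|R|) = min(5,4) = 4)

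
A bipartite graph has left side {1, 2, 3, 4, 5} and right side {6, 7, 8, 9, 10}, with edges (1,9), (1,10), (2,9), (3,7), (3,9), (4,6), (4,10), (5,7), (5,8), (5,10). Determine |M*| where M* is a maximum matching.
5 (matching: (1,10), (2,9), (3,7), (4,6), (5,8); upper bound min(|L|,|R|) = min(5,5) = 5)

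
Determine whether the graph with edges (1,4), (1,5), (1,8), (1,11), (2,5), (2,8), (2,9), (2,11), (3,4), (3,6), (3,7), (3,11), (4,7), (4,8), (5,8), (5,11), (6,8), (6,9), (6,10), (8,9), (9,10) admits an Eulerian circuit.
Yes (the graph is connected and all 11 vertices have even degree)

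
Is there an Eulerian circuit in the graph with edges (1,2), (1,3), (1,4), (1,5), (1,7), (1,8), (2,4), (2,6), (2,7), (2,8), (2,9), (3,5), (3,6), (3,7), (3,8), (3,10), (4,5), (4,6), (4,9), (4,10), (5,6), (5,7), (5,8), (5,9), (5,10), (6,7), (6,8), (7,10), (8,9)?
Yes (the graph is connected and all 10 vertices have even degree)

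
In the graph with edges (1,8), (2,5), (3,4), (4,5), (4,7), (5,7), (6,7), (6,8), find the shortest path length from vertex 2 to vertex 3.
3 (path: 2 -> 5 -> 4 -> 3, 3 edges)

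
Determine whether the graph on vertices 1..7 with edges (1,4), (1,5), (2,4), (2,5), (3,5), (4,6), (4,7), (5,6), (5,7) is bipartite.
Yes. Partition: {1, 2, 3, 6, 7}, {4, 5}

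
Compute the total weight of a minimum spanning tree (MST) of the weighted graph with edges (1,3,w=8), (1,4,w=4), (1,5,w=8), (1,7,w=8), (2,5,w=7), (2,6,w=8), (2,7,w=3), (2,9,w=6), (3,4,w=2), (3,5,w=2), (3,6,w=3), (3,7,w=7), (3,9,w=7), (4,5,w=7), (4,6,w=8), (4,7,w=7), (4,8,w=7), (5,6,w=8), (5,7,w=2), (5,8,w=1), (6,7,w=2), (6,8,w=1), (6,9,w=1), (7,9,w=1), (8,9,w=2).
15 (MST edges: (1,4,w=4), (2,7,w=3), (3,4,w=2), (3,5,w=2), (5,8,w=1), (6,8,w=1), (6,9,w=1), (7,9,w=1); sum of weights 4 + 3 + 2 + 2 + 1 + 1 + 1 + 1 = 15)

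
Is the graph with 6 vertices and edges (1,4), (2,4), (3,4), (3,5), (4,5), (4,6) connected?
Yes (BFS from 1 visits [1, 4, 2, 3, 5, 6] — all 6 vertices reached)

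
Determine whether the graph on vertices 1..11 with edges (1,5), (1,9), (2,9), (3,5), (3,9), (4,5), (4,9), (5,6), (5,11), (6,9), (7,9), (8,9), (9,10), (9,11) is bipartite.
Yes. Partition: {1, 2, 3, 4, 6, 7, 8, 10, 11}, {5, 9}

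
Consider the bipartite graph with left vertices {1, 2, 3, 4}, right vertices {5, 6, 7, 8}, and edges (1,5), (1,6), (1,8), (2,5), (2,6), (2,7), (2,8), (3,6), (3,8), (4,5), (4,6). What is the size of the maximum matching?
4 (matching: (1,8), (2,7), (3,6), (4,5); upper bound min(|L|,|R|) = min(4,4) = 4)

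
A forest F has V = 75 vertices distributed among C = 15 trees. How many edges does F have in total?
60 (Each of the 15 component trees on V_i vertices has V_i - 1 edges; summing gives V - C = 75 - 15 = 60)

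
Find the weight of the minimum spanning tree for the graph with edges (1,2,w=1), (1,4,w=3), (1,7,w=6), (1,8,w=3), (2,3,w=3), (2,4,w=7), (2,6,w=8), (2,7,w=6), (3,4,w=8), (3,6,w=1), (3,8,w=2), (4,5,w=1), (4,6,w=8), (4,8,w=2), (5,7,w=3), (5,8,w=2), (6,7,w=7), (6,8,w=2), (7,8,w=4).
13 (MST edges: (1,2,w=1), (1,8,w=3), (3,6,w=1), (3,8,w=2), (4,5,w=1), (4,8,w=2), (5,7,w=3); sum of weights 1 + 3 + 1 + 2 + 1 + 2 + 3 = 13)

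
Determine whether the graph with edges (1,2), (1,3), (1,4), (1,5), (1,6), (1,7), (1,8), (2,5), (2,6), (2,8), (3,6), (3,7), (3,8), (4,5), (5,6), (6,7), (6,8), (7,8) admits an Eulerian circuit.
No (2 vertices have odd degree: {1, 8}; Eulerian circuit requires 0)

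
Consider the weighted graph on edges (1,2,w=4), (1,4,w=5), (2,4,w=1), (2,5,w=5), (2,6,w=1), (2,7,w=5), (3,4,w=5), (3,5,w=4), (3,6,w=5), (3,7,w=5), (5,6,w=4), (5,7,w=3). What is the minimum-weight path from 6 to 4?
2 (path: 6 -> 2 -> 4; weights 1 + 1 = 2)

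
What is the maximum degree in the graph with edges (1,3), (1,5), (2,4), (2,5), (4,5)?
3 (attained at vertex 5)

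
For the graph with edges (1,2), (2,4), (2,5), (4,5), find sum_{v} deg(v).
8 (handshake: sum of degrees = 2|E| = 2 x 4 = 8)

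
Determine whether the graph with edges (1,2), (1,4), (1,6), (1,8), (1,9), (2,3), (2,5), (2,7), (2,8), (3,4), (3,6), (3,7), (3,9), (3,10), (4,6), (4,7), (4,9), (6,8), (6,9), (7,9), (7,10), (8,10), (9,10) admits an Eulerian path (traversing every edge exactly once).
No (6 vertices have odd degree: {1, 2, 4, 5, 6, 7}; Eulerian path requires 0 or 2)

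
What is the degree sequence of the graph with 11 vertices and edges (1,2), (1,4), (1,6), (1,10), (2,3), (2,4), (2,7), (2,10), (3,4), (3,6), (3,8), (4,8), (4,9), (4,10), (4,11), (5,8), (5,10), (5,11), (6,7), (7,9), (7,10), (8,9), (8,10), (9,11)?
[7, 6, 5, 5, 4, 4, 4, 4, 3, 3, 3] (degrees: deg(1)=4, deg(2)=5, deg(3)=4, deg(4)=7, deg(5)=3, deg(6)=3, deg(7)=4, deg(8)=5, deg(9)=4, deg(10)=6, deg(11)=3)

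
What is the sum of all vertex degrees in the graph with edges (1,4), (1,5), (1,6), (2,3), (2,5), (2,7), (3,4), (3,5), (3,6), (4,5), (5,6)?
22 (handshake: sum of degrees = 2|E| = 2 x 11 = 22)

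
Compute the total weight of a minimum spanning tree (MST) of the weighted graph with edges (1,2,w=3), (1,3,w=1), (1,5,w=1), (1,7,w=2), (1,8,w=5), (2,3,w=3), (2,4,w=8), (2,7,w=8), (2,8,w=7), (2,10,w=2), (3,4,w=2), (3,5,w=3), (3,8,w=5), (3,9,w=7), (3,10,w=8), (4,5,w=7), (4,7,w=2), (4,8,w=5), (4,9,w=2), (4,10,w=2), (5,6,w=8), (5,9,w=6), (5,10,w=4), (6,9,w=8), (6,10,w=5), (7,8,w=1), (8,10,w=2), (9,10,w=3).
18 (MST edges: (1,3,w=1), (1,5,w=1), (1,7,w=2), (2,10,w=2), (3,4,w=2), (4,9,w=2), (4,10,w=2), (6,10,w=5), (7,8,w=1); sum of weights 1 + 1 + 2 + 2 + 2 + 2 + 2 + 5 + 1 = 18)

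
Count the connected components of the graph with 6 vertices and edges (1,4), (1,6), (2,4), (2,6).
3 (components: {1, 2, 4, 6}, {3}, {5})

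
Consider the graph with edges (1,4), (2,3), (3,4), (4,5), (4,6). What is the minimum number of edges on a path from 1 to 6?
2 (path: 1 -> 4 -> 6, 2 edges)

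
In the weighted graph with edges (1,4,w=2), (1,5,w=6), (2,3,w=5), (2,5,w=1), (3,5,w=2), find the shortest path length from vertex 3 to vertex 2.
3 (path: 3 -> 5 -> 2; weights 2 + 1 = 3)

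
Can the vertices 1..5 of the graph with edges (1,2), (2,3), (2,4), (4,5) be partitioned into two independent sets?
Yes. Partition: {1, 3, 4}, {2, 5}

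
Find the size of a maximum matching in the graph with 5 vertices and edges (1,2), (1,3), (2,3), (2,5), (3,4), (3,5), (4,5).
2 (matching: (2,5), (3,4); upper bound floor(n/2) = floor(5/2) = 2)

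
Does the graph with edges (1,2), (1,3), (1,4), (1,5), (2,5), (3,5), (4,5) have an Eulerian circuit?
Yes (the graph is connected and all 5 vertices have even degree)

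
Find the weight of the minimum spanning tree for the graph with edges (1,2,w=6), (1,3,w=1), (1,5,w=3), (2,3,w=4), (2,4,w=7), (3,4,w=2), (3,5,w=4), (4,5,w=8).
10 (MST edges: (1,3,w=1), (1,5,w=3), (2,3,w=4), (3,4,w=2); sum of weights 1 + 3 + 4 + 2 = 10)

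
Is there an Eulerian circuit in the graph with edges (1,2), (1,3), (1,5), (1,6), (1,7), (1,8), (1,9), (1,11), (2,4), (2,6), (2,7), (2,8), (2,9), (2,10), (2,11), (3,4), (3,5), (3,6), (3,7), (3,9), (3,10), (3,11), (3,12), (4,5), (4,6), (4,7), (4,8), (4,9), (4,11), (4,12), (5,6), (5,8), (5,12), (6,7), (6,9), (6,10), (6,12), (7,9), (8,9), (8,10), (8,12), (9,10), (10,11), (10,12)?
No (6 vertices have odd degree: {3, 4, 6, 8, 10, 11}; Eulerian circuit requires 0)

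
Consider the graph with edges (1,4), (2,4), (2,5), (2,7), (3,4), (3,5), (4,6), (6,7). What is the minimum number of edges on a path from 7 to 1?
3 (path: 7 -> 2 -> 4 -> 1, 3 edges)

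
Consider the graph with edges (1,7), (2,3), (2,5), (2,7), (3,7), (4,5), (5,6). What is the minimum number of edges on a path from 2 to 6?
2 (path: 2 -> 5 -> 6, 2 edges)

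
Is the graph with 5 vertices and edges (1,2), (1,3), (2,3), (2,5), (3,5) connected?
No, it has 2 components: {1, 2, 3, 5}, {4}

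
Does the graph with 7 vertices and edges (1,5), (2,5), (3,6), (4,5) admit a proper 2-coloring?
Yes. Partition: {1, 2, 3, 4, 7}, {5, 6}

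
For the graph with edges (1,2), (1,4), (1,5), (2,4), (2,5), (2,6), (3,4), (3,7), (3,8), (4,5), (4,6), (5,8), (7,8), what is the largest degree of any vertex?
5 (attained at vertex 4)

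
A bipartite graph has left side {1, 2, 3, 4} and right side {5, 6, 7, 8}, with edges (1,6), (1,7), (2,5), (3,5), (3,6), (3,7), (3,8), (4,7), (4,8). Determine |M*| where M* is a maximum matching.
4 (matching: (1,7), (2,5), (3,6), (4,8); upper bound min(|L|,|R|) = min(4,4) = 4)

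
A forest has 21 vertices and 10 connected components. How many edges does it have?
11 (Each of the 10 component trees on V_i vertices has V_i - 1 edges; summing gives V - C = 21 - 10 = 11)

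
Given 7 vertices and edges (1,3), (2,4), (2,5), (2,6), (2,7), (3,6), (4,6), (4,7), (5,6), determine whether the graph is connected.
Yes (BFS from 1 visits [1, 3, 6, 2, 4, 5, 7] — all 7 vertices reached)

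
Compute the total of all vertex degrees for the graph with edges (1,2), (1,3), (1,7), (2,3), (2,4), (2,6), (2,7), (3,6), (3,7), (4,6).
20 (handshake: sum of degrees = 2|E| = 2 x 10 = 20)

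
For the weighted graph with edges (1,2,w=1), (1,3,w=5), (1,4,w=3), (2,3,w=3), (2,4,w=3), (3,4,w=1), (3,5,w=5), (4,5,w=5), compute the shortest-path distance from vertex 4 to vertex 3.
1 (path: 4 -> 3; weights 1 = 1)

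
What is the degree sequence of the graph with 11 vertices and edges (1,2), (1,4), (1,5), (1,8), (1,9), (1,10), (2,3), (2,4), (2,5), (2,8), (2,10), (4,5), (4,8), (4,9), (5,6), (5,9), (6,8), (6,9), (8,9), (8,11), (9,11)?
[6, 6, 6, 6, 5, 5, 3, 2, 2, 1, 0] (degrees: deg(1)=6, deg(2)=6, deg(3)=1, deg(4)=5, deg(5)=5, deg(6)=3, deg(7)=0, deg(8)=6, deg(9)=6, deg(10)=2, deg(11)=2)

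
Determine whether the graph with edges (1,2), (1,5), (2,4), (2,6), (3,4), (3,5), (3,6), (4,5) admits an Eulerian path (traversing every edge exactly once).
No (4 vertices have odd degree: {2, 3, 4, 5}; Eulerian path requires 0 or 2)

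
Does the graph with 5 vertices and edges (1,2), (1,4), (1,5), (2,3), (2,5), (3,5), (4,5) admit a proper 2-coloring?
No (odd cycle of length 3: 5 -> 1 -> 2 -> 5)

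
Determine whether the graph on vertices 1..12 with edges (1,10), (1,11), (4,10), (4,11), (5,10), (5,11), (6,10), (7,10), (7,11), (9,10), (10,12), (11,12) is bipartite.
Yes. Partition: {1, 2, 3, 4, 5, 6, 7, 8, 9, 12}, {10, 11}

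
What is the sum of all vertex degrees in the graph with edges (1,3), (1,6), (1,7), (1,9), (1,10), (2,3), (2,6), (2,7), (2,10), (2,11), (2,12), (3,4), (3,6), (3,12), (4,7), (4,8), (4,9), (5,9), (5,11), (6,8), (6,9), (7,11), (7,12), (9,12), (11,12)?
50 (handshake: sum of degrees = 2|E| = 2 x 25 = 50)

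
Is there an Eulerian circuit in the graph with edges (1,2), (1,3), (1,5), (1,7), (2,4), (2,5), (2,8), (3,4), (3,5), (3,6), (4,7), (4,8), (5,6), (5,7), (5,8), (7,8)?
Yes (the graph is connected and all 8 vertices have even degree)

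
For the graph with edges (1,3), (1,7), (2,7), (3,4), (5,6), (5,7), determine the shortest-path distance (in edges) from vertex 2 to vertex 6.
3 (path: 2 -> 7 -> 5 -> 6, 3 edges)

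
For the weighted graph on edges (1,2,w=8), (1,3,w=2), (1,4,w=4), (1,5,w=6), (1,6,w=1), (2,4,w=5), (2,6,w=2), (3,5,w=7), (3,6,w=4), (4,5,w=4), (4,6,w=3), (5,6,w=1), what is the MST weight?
9 (MST edges: (1,3,w=2), (1,6,w=1), (2,6,w=2), (4,6,w=3), (5,6,w=1); sum of weights 2 + 1 + 2 + 3 + 1 = 9)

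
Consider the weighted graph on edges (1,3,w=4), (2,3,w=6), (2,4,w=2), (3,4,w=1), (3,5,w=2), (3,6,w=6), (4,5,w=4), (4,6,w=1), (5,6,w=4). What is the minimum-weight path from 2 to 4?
2 (path: 2 -> 4; weights 2 = 2)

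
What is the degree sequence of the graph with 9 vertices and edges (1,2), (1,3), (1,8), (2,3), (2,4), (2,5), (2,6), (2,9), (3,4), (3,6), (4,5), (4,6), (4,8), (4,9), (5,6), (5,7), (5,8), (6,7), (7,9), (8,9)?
[6, 6, 5, 5, 4, 4, 4, 3, 3] (degrees: deg(1)=3, deg(2)=6, deg(3)=4, deg(4)=6, deg(5)=5, deg(6)=5, deg(7)=3, deg(8)=4, deg(9)=4)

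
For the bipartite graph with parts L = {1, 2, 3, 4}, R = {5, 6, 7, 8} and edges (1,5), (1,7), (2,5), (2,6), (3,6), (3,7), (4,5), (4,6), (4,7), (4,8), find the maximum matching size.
4 (matching: (1,7), (2,5), (3,6), (4,8); upper bound min(|L|,|R|) = min(4,4) = 4)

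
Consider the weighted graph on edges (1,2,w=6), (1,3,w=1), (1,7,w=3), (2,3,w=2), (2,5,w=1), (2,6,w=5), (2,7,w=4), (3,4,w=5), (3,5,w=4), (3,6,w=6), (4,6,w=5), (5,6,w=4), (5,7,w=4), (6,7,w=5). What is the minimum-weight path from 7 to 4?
9 (path: 7 -> 1 -> 3 -> 4; weights 3 + 1 + 5 = 9)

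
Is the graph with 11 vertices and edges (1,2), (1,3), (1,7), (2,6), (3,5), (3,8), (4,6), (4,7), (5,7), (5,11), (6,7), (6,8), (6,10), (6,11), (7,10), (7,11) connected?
No, it has 2 components: {1, 2, 3, 4, 5, 6, 7, 8, 10, 11}, {9}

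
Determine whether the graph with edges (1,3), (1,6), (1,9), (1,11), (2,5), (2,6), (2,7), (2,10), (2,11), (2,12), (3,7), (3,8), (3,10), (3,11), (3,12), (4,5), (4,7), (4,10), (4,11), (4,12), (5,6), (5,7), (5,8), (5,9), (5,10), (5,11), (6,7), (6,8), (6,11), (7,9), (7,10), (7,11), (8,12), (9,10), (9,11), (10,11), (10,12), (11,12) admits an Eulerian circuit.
No (2 vertices have odd degree: {4, 9}; Eulerian circuit requires 0)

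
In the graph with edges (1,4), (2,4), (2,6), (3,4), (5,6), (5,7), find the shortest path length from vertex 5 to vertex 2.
2 (path: 5 -> 6 -> 2, 2 edges)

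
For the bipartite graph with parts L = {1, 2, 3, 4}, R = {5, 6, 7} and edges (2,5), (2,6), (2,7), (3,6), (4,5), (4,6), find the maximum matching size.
3 (matching: (2,7), (3,6), (4,5); upper bound min(|L|,|R|) = min(4,3) = 3)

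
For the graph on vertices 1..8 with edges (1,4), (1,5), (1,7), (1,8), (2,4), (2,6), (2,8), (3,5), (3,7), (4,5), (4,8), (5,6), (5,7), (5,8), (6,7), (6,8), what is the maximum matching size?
4 (matching: (1,7), (2,6), (3,5), (4,8); upper bound floor(n/2) = floor(8/2) = 4)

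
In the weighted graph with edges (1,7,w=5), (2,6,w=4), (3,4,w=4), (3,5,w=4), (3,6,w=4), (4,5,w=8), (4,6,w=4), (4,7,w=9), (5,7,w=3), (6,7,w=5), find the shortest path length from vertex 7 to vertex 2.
9 (path: 7 -> 6 -> 2; weights 5 + 4 = 9)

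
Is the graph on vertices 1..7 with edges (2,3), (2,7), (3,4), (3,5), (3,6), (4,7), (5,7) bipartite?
Yes. Partition: {1, 2, 4, 5, 6}, {3, 7}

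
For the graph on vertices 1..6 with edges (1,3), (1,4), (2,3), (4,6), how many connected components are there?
2 (components: {1, 2, 3, 4, 6}, {5})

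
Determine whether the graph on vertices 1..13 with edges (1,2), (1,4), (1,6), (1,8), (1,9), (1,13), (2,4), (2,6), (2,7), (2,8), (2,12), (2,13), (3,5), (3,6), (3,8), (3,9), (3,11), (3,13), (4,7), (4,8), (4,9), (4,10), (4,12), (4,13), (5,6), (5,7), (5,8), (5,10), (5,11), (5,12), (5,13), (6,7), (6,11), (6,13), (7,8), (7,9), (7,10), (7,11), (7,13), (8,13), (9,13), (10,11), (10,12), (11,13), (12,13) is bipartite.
No (odd cycle of length 3: 4 -> 1 -> 8 -> 4)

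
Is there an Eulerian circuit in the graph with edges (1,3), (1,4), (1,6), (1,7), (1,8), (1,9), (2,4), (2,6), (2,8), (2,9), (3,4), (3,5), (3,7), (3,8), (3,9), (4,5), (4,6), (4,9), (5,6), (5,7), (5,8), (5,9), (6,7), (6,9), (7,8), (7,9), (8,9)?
Yes (the graph is connected and all 9 vertices have even degree)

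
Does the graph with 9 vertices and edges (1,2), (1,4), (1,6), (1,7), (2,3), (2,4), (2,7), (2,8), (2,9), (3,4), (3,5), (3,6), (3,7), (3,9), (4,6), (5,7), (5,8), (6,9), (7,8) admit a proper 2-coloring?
No (odd cycle of length 3: 7 -> 1 -> 2 -> 7)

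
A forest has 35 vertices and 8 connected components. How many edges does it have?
27 (Each of the 8 component trees on V_i vertices has V_i - 1 edges; summing gives V - C = 35 - 8 = 27)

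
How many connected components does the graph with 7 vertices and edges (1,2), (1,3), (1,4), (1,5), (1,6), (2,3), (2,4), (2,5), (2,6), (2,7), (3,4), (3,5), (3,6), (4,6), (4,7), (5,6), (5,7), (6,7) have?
1 (components: {1, 2, 3, 4, 5, 6, 7})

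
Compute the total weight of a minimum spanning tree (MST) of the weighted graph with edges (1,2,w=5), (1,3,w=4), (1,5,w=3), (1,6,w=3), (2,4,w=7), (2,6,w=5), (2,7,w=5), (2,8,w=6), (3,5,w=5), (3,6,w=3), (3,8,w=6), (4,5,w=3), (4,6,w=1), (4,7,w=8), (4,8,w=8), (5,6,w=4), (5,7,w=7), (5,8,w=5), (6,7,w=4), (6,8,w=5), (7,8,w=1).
20 (MST edges: (1,2,w=5), (1,5,w=3), (1,6,w=3), (3,6,w=3), (4,6,w=1), (6,7,w=4), (7,8,w=1); sum of weights 5 + 3 + 3 + 3 + 1 + 4 + 1 = 20)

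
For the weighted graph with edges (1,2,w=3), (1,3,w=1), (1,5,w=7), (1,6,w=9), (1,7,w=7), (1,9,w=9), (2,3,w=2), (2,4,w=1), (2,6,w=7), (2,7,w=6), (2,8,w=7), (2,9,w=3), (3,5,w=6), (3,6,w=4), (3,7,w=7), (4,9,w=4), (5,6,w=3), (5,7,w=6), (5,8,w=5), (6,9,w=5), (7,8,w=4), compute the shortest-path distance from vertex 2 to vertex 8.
7 (path: 2 -> 8; weights 7 = 7)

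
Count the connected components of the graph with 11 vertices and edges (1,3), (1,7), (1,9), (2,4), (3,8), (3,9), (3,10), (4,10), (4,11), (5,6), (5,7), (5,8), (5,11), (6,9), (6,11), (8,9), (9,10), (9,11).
1 (components: {1, 2, 3, 4, 5, 6, 7, 8, 9, 10, 11})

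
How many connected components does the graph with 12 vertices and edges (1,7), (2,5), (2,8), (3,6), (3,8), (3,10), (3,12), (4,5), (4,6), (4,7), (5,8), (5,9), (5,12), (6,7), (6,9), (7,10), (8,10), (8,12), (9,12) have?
2 (components: {1, 2, 3, 4, 5, 6, 7, 8, 9, 10, 12}, {11})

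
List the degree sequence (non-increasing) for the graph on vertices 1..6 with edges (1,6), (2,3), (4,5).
[1, 1, 1, 1, 1, 1] (degrees: deg(1)=1, deg(2)=1, deg(3)=1, deg(4)=1, deg(5)=1, deg(6)=1)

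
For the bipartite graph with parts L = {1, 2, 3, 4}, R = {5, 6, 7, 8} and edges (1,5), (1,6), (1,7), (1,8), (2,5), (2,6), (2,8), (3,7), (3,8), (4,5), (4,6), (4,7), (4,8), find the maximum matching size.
4 (matching: (1,8), (2,6), (3,7), (4,5); upper bound min(|L|,|R|) = min(4,4) = 4)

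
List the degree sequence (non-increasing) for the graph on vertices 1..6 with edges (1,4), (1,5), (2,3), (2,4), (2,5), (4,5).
[3, 3, 3, 2, 1, 0] (degrees: deg(1)=2, deg(2)=3, deg(3)=1, deg(4)=3, deg(5)=3, deg(6)=0)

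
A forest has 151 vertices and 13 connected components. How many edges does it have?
138 (Each of the 13 component trees on V_i vertices has V_i - 1 edges; summing gives V - C = 151 - 13 = 138)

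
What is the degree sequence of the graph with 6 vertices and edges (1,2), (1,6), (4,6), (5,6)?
[3, 2, 1, 1, 1, 0] (degrees: deg(1)=2, deg(2)=1, deg(3)=0, deg(4)=1, deg(5)=1, deg(6)=3)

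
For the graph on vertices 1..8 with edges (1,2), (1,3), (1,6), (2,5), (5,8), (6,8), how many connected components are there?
3 (components: {1, 2, 3, 5, 6, 8}, {4}, {7})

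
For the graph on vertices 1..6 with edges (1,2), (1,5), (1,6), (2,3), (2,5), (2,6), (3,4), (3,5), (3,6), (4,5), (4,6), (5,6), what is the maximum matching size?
3 (matching: (1,5), (2,6), (3,4); upper bound floor(n/2) = floor(6/2) = 3)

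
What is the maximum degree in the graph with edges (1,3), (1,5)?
2 (attained at vertex 1)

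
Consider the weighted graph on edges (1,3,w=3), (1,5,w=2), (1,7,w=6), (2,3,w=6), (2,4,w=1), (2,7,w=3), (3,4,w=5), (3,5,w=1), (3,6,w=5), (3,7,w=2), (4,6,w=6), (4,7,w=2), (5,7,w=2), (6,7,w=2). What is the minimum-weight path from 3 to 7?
2 (path: 3 -> 7; weights 2 = 2)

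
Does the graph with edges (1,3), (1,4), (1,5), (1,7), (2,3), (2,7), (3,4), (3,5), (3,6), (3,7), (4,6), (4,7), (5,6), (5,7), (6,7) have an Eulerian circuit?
Yes (the graph is connected and all 7 vertices have even degree)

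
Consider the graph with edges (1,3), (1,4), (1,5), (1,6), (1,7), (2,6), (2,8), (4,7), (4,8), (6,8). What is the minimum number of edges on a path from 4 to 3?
2 (path: 4 -> 1 -> 3, 2 edges)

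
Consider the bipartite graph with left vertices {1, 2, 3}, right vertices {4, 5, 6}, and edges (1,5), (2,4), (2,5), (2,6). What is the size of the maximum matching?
2 (matching: (1,5), (2,6); upper bound min(|L|,|R|) = min(3,3) = 3)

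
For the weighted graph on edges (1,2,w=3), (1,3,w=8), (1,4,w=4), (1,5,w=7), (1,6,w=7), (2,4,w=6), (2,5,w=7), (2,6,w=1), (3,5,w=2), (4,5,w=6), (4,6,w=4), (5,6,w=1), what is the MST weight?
11 (MST edges: (1,2,w=3), (1,4,w=4), (2,6,w=1), (3,5,w=2), (5,6,w=1); sum of weights 3 + 4 + 1 + 2 + 1 = 11)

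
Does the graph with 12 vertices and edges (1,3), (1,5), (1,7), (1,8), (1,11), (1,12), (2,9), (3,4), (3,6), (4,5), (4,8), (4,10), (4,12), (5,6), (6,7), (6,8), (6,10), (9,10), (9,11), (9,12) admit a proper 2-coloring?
Yes. Partition: {1, 4, 6, 9}, {2, 3, 5, 7, 8, 10, 11, 12}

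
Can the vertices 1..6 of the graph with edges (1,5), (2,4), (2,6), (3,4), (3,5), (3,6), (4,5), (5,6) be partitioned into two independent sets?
No (odd cycle of length 3: 6 -> 5 -> 3 -> 6)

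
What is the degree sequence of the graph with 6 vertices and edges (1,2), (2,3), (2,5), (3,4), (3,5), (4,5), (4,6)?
[3, 3, 3, 3, 1, 1] (degrees: deg(1)=1, deg(2)=3, deg(3)=3, deg(4)=3, deg(5)=3, deg(6)=1)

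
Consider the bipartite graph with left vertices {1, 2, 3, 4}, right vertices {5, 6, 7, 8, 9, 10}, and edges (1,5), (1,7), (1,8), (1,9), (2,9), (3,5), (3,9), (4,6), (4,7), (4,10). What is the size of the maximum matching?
4 (matching: (1,8), (2,9), (3,5), (4,10); upper bound min(|L|,|R|) = min(4,6) = 4)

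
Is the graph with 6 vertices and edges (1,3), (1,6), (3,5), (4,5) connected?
No, it has 2 components: {1, 3, 4, 5, 6}, {2}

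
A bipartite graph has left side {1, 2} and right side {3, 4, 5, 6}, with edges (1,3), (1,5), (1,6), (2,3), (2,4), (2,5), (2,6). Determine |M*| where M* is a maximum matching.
2 (matching: (1,6), (2,5); upper bound min(|L|,|R|) = min(2,4) = 2)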